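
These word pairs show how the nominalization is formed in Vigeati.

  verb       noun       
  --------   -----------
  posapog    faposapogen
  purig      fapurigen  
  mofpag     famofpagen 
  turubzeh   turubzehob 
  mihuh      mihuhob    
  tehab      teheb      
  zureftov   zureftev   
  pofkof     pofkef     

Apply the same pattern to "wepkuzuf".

wepkuzef

mofpag and tehab both have last vowel 'a' yet inflect differently (famofpagen, teheb), so the last vowel is not what conditions the rule; the final letter is.
"wepkuzuf" ends in -f. The one such stem in the data (pofkof → pofkef) changes the last vowel to 'e' (as do tehab, zureftov), so the same rule applies.
So wepkuzuf → wepkuzef.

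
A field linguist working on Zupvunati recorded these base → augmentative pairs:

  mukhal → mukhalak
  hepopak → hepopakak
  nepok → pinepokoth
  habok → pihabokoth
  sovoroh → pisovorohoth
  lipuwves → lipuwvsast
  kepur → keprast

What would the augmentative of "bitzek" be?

hepopak and nepok both end in -k yet inflect differently (hepopakak, pinepokoth), so the final letter is not what conditions the rule; the last vowel is.
"bitzek" has last vowel 'e'. The one such stem in the data (lipuwves → lipuwvsast) deletes the last vowel and adds -ast (as does kepur), so the same rule applies.
So bitzek → bitzkast.

bitzkast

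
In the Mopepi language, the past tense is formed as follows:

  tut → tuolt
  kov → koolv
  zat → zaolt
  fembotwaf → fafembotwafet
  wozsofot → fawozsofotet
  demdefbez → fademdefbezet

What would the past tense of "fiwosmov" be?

fafiwosmovet

tut and wozsofot both end in -t yet inflect differently (tuolt, fawozsofotet), so the final letter is not what conditions the rule; the number of vowels is.
"fiwosmov" has 3 vowels. The stems with 3 vowels (fembotwaf → fafembotwafet, wozsofot → fawozsofotet, demdefbez → fademdefbezet) add fa- … -et around the stem.
So fiwosmov → fafiwosmovet.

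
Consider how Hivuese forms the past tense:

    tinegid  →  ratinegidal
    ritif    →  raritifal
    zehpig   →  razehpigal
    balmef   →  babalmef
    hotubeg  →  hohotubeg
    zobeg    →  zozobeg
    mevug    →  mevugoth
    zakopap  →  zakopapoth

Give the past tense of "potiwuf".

"potiwuf" has last vowel 'u'. The one such stem in the data (mevug → mevugoth) adds -oth, so the same rule applies.
The other patterns: stems whose last vowel is 'i' add ra- … -al around the stem; stems whose last vowel is 'e' repeat the first consonant+vowel as a prefix.
So potiwuf → potiwufoth.

potiwufoth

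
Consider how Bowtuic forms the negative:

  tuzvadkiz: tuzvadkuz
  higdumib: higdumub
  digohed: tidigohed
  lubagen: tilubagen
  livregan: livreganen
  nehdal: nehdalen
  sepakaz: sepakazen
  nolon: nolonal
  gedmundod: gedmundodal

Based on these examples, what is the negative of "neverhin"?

neverhun

lubagen and livregan both end in -n yet inflect differently (tilubagen, livreganen), so the final letter is not what conditions the rule; the last vowel is.
"neverhin" has last vowel 'i'. The stems whose last vowel is 'i' (tuzvadkiz → tuzvadkuz, higdumib → higdumub) change the last vowel to 'u'.
So neverhin → neverhun.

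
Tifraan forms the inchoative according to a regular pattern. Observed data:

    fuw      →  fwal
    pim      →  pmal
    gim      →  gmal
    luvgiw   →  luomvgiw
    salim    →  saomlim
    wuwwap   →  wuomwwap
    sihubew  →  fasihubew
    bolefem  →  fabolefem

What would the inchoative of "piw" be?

pwal

"piw" has 1 vowel. The stems with 1 vowel (fuw → fwal, pim → pmal, gim → gmal) delete the last vowel and add -al.
The other patterns: stems with 2 vowels insert -om- after the first vowel; stems with 3 vowels add the prefix fa-.
So piw → pwal.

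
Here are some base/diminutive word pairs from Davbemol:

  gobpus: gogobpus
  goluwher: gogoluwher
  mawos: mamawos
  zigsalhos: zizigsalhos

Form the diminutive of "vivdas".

vivivdas

Every pair shown (gobpus → gogobpus, goluwher → gogoluwher, mawos → mamawos, …) follows the same rule: repeat the first consonant+vowel as a prefix.
So vivdas → vivivdas.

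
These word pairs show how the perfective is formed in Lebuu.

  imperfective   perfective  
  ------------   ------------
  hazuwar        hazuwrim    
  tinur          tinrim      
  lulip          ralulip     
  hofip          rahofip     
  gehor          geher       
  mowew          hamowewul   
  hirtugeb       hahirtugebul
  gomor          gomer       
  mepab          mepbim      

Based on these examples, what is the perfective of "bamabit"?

"bamabit" has last vowel 'i'. The stems whose last vowel is 'i' (lulip → ralulip, hofip → rahofip) add the prefix ra-.
The other patterns: stems whose last vowel is 'o' change the last vowel to 'e'; stems whose last vowel is 'e' add ha- … -ul around the stem; stems whose last vowel is 'a' or 'u' delete the last vowel and add -im.
So bamabit → rabamabit.

rabamabit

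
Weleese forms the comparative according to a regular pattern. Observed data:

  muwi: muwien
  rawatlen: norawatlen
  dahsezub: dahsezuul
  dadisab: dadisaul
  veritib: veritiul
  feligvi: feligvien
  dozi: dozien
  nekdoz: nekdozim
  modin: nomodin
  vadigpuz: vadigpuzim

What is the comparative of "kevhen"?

nokevhen

"kevhen" ends in -n. The stems ending in -n (modin → nomodin, rawatlen → norawatlen) add the prefix no-.
The other patterns: stems ending in -i add -en; stems ending in -b drop the final letter and add -ul; stems ending in -z add -im.
So kevhen → nokevhen.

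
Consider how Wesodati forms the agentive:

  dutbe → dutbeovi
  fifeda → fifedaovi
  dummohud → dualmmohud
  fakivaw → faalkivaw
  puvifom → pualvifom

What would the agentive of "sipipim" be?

"sipipim" ends in a consonant. The stems ending in a consonant (fakivaw → faalkivaw, dummohud → dualmmohud, puvifom → pualvifom) insert -al- after the first vowel.
So sipipim → sialpipim.

sialpipim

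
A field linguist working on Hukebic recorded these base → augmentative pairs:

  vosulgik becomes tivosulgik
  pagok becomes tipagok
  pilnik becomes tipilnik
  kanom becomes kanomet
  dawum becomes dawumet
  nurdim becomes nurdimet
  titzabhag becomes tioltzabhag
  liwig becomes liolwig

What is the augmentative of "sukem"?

pagok and kanom both have last vowel 'o' yet inflect differently (tipagok, kanomet), so the last vowel is not what conditions the rule; the final letter is.
"sukem" ends in -m. The stems ending in -m (kanom → kanomet, dawum → dawumet, nurdim → nurdimet) add -et.
So sukem → sukemet.

sukemet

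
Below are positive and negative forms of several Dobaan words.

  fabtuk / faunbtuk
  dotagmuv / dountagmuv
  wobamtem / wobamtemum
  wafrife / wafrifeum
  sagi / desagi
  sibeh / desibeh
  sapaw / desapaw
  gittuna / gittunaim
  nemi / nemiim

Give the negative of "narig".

narigim

sagi and nemi both end in -i yet inflect differently (desagi, nemiim), so the final letter is not what conditions the rule; the first letter is.
"narig" begins with n-. The one such stem in the data (nemi → nemiim) adds -im, so the same rule applies.
So narig → narigim.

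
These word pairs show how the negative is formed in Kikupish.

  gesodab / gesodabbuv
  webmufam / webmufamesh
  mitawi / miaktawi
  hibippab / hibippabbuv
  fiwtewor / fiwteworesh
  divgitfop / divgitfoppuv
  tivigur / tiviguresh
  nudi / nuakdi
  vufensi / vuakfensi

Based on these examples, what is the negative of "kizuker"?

kizukeresh

"kizuker" ends in -r. The stems ending in -r (tivigur → tiviguresh, fiwtewor → fiwteworesh) add -esh.
The other patterns: stems ending in -b or -p double the final consonant and add -uv; stems ending in -i insert -ak- after the first vowel.
So kizuker → kizukeresh.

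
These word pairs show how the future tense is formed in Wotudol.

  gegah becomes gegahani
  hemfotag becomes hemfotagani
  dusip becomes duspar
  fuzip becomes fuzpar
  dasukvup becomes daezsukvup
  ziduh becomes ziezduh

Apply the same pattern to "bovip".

bovpar

"bovip" has last vowel 'i'. The stems whose last vowel is 'i' (dusip → duspar, fuzip → fuzpar) delete the last vowel and add -ar.
The other patterns: stems whose last vowel is 'a' add -ani; stems whose last vowel is 'u' insert -ez- after the first vowel.
So bovip → bovpar.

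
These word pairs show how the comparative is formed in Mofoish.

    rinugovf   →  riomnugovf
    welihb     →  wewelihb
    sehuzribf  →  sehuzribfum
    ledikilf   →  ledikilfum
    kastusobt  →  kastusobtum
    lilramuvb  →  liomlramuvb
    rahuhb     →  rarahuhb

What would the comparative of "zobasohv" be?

rahuhb and lilramuvb both end in -b yet inflect differently (rarahuhb, liomlramuvb), so the final letter is not what conditions the rule; the second-to-last letter is.
"zobasohv" has second-to-last letter 'h'. The stems whose second-to-last letter is 'h' (rahuhb → rarahuhb, welihb → wewelihb) repeat the first consonant+vowel as a prefix.
So zobasohv → zozobasohv.

zozobasohv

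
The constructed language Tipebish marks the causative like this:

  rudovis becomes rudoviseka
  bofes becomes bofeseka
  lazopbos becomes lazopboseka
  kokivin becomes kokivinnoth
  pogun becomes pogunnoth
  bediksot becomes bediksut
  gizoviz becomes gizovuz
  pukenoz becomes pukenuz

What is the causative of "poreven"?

rudovis and kokivin both have last vowel 'i' yet inflect differently (rudoviseka, kokivinnoth), so the last vowel is not what conditions the rule; the final letter is.
"poreven" ends in -n. The stems ending in -n (kokivin → kokivinnoth, pogun → pogunnoth) double the final consonant and add -oth.
The other patterns: stems ending in -s add -eka; stems ending in -t or -z change the last vowel to 'u'.
So poreven → porevennoth.

porevennoth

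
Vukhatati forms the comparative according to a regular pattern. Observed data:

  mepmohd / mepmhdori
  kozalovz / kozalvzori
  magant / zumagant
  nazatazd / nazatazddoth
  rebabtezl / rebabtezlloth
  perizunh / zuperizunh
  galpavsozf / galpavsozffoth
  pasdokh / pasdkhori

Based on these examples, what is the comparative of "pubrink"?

zupubrink

"pubrink" has second-to-last letter 'n'. The stems whose second-to-last letter is 'n' (magant → zumagant, perizunh → zuperizunh) add the prefix zu-.
So pubrink → zupubrink.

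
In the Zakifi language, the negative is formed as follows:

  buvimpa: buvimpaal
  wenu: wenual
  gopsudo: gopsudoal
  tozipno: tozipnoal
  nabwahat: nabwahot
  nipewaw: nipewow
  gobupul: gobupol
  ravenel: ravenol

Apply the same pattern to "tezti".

teztial

buvimpa and nabwahat both have last vowel 'a' yet inflect differently (buvimpaal, nabwahot), so the last vowel is not what conditions the rule; whether the stem ends in a vowel or a consonant is.
"tezti" ends in a vowel. The stems ending in a vowel (buvimpa → buvimpaal, wenu → wenual, gopsudo → gopsudoal) add -al.
So tezti → teztial.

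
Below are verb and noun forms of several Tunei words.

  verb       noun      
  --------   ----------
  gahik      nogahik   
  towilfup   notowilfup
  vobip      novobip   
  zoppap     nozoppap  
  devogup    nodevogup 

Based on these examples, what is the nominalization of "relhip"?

Every pair shown (gahik → nogahik, towilfup → notowilfup, vobip → novobip, …) follows the same rule: add the prefix no-.
So relhip → norelhip.

norelhip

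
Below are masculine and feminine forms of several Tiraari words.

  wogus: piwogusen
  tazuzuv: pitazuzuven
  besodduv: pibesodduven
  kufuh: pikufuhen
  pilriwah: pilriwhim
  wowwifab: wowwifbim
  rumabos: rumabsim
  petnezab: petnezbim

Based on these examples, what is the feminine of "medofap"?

medofpim

kufuh and pilriwah both end in -h yet inflect differently (pikufuhen, pilriwhim), so the final letter is not what conditions the rule; the last vowel is.
"medofap" has last vowel 'a'. The stems whose last vowel is 'a' (pilriwah → pilriwhim, wowwifab → wowwifbim, petnezab → petnezbim) delete the last vowel and add -im.
So medofap → medofpim.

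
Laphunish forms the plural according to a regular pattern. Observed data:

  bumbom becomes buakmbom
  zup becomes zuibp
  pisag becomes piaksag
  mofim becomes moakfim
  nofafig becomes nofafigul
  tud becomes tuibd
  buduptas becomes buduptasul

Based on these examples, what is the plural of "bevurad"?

bevuradul

pisag and nofafig both end in -g yet inflect differently (piaksag, nofafigul), so the final letter is not what conditions the rule; the number of vowels is.
"bevurad" has 3 vowels. The stems with 3 vowels (buduptas → buduptasul, nofafig → nofafigul) add -ul.
So bevurad → bevuradul.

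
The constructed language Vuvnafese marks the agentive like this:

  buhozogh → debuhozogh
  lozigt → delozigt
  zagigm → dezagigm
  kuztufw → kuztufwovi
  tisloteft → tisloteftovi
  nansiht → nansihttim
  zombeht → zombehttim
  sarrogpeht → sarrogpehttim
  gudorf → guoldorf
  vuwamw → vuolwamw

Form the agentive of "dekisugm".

dedekisugm

lozigt and tisloteft both end in -t yet inflect differently (delozigt, tisloteftovi), so the final letter is not what conditions the rule; the second-to-last letter is.
"dekisugm" has second-to-last letter 'g'. The stems whose second-to-last letter is 'g' (buhozogh → debuhozogh, lozigt → delozigt, zagigm → dezagigm) add the prefix de-.
So dekisugm → dedekisugm.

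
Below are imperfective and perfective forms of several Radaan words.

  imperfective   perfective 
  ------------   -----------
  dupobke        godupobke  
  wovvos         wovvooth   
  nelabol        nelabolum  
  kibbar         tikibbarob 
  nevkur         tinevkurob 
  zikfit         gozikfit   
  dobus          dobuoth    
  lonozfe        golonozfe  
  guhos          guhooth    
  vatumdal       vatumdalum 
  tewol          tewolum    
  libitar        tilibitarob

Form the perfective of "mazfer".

dobus and nevkur both have last vowel 'u' yet inflect differently (dobuoth, tinevkurob), so the last vowel is not what conditions the rule; the final letter is.
"mazfer" ends in -r. The stems ending in -r (nevkur → tinevkurob, kibbar → tikibbarob, libitar → tilibitarob) add ti- … -ob around the stem.
So mazfer → timazferob.

timazferob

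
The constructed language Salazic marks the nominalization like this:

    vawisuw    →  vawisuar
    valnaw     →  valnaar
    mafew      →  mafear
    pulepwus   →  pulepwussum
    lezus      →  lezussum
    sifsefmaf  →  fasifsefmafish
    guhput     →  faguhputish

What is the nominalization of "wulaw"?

vawisuw and pulepwus both have last vowel 'u' yet inflect differently (vawisuar, pulepwussum), so the last vowel is not what conditions the rule; the final letter is.
"wulaw" ends in -w. The stems ending in -w (vawisuw → vawisuar, valnaw → valnaar, mafew → mafear) drop the final letter and add -ar.
So wulaw → wulaar.

wulaar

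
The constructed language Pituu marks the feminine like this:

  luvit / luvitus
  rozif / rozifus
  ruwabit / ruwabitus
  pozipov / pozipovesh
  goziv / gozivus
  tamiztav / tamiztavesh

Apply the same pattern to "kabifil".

goziv and pozipov both end in -v yet inflect differently (gozivus, pozipovesh), so the final letter is not what conditions the rule; the last vowel is.
"kabifil" has last vowel 'i'. The stems whose last vowel is 'i' (goziv → gozivus, rozif → rozifus, ruwabit → ruwabitus) add -us.
So kabifil → kabifilus.

kabifilus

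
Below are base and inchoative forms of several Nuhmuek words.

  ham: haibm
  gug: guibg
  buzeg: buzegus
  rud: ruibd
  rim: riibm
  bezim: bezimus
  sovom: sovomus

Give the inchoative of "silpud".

gug and buzeg both end in -g yet inflect differently (guibg, buzegus), so the final letter is not what conditions the rule; the number of vowels is.
"silpud" has 2 vowels. The stems with 2 vowels (buzeg → buzegus, sovom → sovomus, bezim → bezimus) add -us.
So silpud → silpudus.

silpudus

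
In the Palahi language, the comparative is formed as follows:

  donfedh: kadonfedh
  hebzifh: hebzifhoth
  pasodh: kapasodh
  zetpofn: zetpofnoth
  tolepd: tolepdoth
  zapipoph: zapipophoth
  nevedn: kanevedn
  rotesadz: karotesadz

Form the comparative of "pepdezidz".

kapepdezidz

donfedh and hebzifh both end in -h yet inflect differently (kadonfedh, hebzifhoth), so the final letter is not what conditions the rule; the second-to-last letter is.
"pepdezidz" has second-to-last letter 'd'. The stems whose second-to-last letter is 'd' (donfedh → kadonfedh, nevedn → kanevedn, rotesadz → karotesadz) add the prefix ka-.
The other pattern: stems whose second-to-last letter is 'f' or 'p' add -oth.
So pepdezidz → kapepdezidz.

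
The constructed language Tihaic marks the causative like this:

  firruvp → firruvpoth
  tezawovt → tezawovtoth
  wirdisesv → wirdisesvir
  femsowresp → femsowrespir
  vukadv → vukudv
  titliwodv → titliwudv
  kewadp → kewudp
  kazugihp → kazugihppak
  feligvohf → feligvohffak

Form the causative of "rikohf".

"rikohf" has second-to-last letter 'h'. The stems whose second-to-last letter is 'h' (kazugihp → kazugihppak, feligvohf → feligvohffak) double the final consonant and add -ak.
The other patterns: stems whose second-to-last letter is 'v' add -oth; stems whose second-to-last letter is 's' add -ir; stems whose second-to-last letter is 'd' change the last vowel to 'u'.
So rikohf → rikohffak.

rikohffak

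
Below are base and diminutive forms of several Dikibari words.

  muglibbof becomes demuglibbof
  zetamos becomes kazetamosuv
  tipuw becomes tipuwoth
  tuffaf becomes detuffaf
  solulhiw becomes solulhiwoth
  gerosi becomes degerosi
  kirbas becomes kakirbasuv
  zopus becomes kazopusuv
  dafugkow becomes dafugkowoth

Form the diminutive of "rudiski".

"rudiski" ends in -i. The one such stem in the data (gerosi → degerosi) adds the prefix de-, so the same rule applies.
So rudiski → derudiski.

derudiski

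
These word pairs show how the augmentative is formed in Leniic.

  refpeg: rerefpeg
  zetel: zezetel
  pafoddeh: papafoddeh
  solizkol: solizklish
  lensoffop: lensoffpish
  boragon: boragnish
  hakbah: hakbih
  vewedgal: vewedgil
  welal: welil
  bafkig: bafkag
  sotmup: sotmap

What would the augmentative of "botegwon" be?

"botegwon" has last vowel 'o'. The stems whose last vowel is 'o' (solizkol → solizklish, lensoffop → lensoffpish, boragon → boragnish) delete the last vowel and add -ish.
The other patterns: stems whose last vowel is 'e' repeat the first consonant+vowel as a prefix; stems whose last vowel is 'a' change the last vowel to 'i'; stems whose last vowel is 'i' or 'u' change the last vowel to 'a'.
So botegwon → botegwnish.

botegwnish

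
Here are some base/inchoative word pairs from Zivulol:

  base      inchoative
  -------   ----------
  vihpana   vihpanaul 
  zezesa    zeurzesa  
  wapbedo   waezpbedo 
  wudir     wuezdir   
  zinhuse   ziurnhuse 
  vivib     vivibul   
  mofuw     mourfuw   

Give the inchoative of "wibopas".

vihpana and zezesa both end in -a yet inflect differently (vihpanaul, zeurzesa), so the final letter is not what conditions the rule; the first letter is.
"wibopas" begins with w-. The stems beginning with w- (wudir → wuezdir, wapbedo → waezpbedo) insert -ez- after the first vowel.
The other patterns: stems beginning with v- add -ul; stems beginning with m- or z- insert -ur- after the first vowel.
So wibopas → wiezbopas.

wiezbopas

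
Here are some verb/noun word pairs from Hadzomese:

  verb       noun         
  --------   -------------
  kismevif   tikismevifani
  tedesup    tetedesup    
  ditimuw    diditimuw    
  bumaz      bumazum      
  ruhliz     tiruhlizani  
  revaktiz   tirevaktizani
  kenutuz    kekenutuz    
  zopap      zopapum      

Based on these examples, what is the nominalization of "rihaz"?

"rihaz" has last vowel 'a'. The stems whose last vowel is 'a' (zopap → zopapum, bumaz → bumazum) add -um.
The other patterns: stems whose last vowel is 'u' repeat the first consonant+vowel as a prefix; stems whose last vowel is 'i' add ti- … -ani around the stem.
So rihaz → rihazum.

rihazum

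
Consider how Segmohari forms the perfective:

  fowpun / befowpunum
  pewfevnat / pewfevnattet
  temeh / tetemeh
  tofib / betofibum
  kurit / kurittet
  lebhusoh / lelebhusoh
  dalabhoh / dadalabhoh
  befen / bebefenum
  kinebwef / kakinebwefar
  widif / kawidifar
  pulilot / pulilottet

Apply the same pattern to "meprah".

pulilot and lebhusoh both have last vowel 'o' yet inflect differently (pulilottet, lelebhusoh), so the last vowel is not what conditions the rule; the final letter is.
"meprah" ends in -h. The stems ending in -h (lebhusoh → lelebhusoh, dalabhoh → dadalabhoh, temeh → tetemeh) repeat the first consonant+vowel as a prefix.
The other patterns: stems ending in -t double the final consonant and add -et; stems ending in -f add ka- … -ar around the stem; stems ending in -b or -n add be- … -um around the stem.
So meprah → memeprah.

memeprah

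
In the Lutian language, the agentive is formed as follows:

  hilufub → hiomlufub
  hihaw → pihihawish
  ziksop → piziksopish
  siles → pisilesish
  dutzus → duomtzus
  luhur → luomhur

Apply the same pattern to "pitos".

dutzus and siles both end in -s yet inflect differently (duomtzus, pisilesish), so the final letter is not what conditions the rule; the last vowel is.
"pitos" has last vowel 'o'. The one such stem in the data (ziksop → piziksopish) adds pi- … -ish around the stem, so the same rule applies.
The other pattern: stems whose last vowel is 'u' insert -om- after the first vowel.
So pitos → pipitosish.

pipitosish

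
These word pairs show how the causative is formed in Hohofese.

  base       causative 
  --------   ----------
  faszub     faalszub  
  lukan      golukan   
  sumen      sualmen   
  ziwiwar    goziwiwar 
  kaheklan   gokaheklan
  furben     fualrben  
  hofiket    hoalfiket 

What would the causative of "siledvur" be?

kaheklan and furben both end in -n yet inflect differently (gokaheklan, fualrben), so the final letter is not what conditions the rule; the last vowel is.
"siledvur" has last vowel 'u'. The one such stem in the data (faszub → faalszub) inserts -al- after the first vowel (as do furben, sumen), so the same rule applies.
The other pattern: stems whose last vowel is 'a' add the prefix go-.
So siledvur → sialledvur.

sialledvur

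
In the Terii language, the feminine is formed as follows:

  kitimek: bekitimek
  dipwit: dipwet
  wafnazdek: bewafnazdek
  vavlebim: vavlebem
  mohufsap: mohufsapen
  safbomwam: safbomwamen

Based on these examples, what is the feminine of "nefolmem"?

"nefolmem" has last vowel 'e'. The stems whose last vowel is 'e' (kitimek → bekitimek, wafnazdek → bewafnazdek) add the prefix be-.
The other patterns: stems whose last vowel is 'a' add -en; stems whose last vowel is 'i' change the last vowel to 'e'.
So nefolmem → benefolmem.

benefolmem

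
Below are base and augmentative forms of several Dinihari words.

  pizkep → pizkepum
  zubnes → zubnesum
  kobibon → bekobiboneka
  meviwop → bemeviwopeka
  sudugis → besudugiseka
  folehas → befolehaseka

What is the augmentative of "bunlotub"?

pizkep and meviwop both end in -p yet inflect differently (pizkepum, bemeviwopeka), so the final letter is not what conditions the rule; the number of vowels is.
"bunlotub" has 3 vowels. The stems with 3 vowels (kobibon → bekobiboneka, meviwop → bemeviwopeka, sudugis → besudugiseka) add be- … -eka around the stem.
So bunlotub → bebunlotubeka.

bebunlotubeka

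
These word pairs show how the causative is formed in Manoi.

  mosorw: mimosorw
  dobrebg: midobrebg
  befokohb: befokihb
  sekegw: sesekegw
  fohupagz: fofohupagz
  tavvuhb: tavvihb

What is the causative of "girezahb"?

"girezahb" has second-to-last letter 'h'. The stems whose second-to-last letter is 'h' (tavvuhb → tavvihb, befokohb → befokihb) change the last vowel to 'i'.
The other patterns: stems whose second-to-last letter is 'g' repeat the first consonant+vowel as a prefix; stems whose second-to-last letter is 'b' or 'r' add the prefix mi-.
So girezahb → girezihb.

girezihb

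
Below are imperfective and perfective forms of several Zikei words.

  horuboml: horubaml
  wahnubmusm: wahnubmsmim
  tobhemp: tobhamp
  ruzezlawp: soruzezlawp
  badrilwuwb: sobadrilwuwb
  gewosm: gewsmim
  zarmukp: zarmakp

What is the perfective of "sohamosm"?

ruzezlawp and tobhemp both end in -p yet inflect differently (soruzezlawp, tobhamp), so the final letter is not what conditions the rule; the second-to-last letter is.
"sohamosm" has second-to-last letter 's'. The stems whose second-to-last letter is 's' (gewosm → gewsmim, wahnubmusm → wahnubmsmim) delete the last vowel and add -im.
The other patterns: stems whose second-to-last letter is 'w' add the prefix so-; stems whose second-to-last letter is 'k' or 'm' change the last vowel to 'a'.
So sohamosm → sohamsmim.

sohamsmim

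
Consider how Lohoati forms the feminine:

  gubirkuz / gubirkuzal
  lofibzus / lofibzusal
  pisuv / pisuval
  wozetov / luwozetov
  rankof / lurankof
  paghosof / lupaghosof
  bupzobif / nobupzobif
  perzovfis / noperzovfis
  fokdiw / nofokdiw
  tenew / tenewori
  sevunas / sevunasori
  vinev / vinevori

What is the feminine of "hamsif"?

pisuv and wozetov both end in -v yet inflect differently (pisuval, luwozetov), so the final letter is not what conditions the rule; the last vowel is.
"hamsif" has last vowel 'i'. The stems whose last vowel is 'i' (bupzobif → nobupzobif, perzovfis → noperzovfis, fokdiw → nofokdiw) add the prefix no-.
The other patterns: stems whose last vowel is 'u' add -al; stems whose last vowel is 'o' add the prefix lu-; stems whose last vowel is 'a' or 'e' add -ori.
So hamsif → nohamsif.

nohamsif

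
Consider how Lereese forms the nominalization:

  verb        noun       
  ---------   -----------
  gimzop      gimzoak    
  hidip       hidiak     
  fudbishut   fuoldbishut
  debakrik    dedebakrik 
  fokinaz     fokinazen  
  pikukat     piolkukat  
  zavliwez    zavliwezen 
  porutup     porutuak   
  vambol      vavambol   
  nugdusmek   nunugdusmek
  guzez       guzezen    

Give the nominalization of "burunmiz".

debakrik and hidip both have last vowel 'i' yet inflect differently (dedebakrik, hidiak), so the last vowel is not what conditions the rule; the final letter is.
"burunmiz" ends in -z. The stems ending in -z (zavliwez → zavliwezen, fokinaz → fokinazen, guzez → guzezen) add -en.
The other patterns: stems ending in -k or -l repeat the first consonant+vowel as a prefix; stems ending in -p drop the final letter and add -ak; stems ending in -t insert -ol- after the first vowel.
So burunmiz → burunmizen.

burunmizen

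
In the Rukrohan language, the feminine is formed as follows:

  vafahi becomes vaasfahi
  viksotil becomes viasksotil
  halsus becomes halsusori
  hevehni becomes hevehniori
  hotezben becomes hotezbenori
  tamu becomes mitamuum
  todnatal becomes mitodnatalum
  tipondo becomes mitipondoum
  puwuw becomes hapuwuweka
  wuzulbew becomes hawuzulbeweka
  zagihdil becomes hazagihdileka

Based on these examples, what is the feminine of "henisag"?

henisagori

vafahi and hevehni both end in -i yet inflect differently (vaasfahi, hevehniori), so the final letter is not what conditions the rule; the first letter is.
"henisag" begins with h-. The stems beginning with h- (halsus → halsusori, hevehni → hevehniori, hotezben → hotezbenori) add -ori.
So henisag → henisagori.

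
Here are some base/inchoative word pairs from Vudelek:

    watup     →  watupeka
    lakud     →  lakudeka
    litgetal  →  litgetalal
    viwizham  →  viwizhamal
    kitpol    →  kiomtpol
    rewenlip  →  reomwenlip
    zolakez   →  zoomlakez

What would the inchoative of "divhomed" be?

diomvhomed

"divhomed" has last vowel 'e'. The one such stem in the data (zolakez → zoomlakez) inserts -om- after the first vowel (as do kitpol, rewenlip), so the same rule applies.
So divhomed → diomvhomed.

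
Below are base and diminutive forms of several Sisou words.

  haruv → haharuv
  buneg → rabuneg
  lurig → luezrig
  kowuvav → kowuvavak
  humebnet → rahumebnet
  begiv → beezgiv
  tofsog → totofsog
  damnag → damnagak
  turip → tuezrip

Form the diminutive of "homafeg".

"homafeg" has last vowel 'e'. The stems whose last vowel is 'e' (humebnet → rahumebnet, buneg → rabuneg) add the prefix ra-.
So homafeg → rahomafeg.

rahomafeg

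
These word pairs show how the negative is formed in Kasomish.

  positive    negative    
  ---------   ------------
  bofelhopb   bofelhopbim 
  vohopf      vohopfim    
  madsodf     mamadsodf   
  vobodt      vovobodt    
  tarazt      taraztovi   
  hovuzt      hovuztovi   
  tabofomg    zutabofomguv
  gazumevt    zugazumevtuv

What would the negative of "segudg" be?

vohopf and madsodf both end in -f yet inflect differently (vohopfim, mamadsodf), so the final letter is not what conditions the rule; the second-to-last letter is.
"segudg" has second-to-last letter 'd'. The stems whose second-to-last letter is 'd' (madsodf → mamadsodf, vobodt → vovobodt) repeat the first consonant+vowel as a prefix.
The other patterns: stems whose second-to-last letter is 'p' add -im; stems whose second-to-last letter is 'z' add -ovi; stems whose second-to-last letter is 'm' or 'v' add zu- … -uv around the stem.
So segudg → sesegudg.

sesegudg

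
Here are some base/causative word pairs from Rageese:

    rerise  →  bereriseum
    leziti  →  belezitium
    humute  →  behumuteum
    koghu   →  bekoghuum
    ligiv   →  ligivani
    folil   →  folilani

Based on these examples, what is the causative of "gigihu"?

begigihuum

folil and leziti both have last vowel 'i' yet inflect differently (folilani, belezitium), so the last vowel is not what conditions the rule; whether the stem ends in a vowel or a consonant is.
"gigihu" ends in a vowel. The stems ending in a vowel (humute → behumuteum, leziti → belezitium, koghu → bekoghuum) add be- … -um around the stem.
So gigihu → begigihuum.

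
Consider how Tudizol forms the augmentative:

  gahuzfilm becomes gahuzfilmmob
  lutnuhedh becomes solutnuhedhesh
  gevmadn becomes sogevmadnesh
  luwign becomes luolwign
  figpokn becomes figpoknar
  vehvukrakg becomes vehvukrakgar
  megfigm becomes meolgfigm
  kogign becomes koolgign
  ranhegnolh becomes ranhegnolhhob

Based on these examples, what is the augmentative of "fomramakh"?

"fomramakh" has second-to-last letter 'k'. The stems whose second-to-last letter is 'k' (vehvukrakg → vehvukrakgar, figpokn → figpoknar) add -ar.
The other patterns: stems whose second-to-last letter is 'g' insert -ol- after the first vowel; stems whose second-to-last letter is 'd' add so- … -esh around the stem; stems whose second-to-last letter is 'l' double the final consonant and add -ob.
So fomramakh → fomramakhar.

fomramakhar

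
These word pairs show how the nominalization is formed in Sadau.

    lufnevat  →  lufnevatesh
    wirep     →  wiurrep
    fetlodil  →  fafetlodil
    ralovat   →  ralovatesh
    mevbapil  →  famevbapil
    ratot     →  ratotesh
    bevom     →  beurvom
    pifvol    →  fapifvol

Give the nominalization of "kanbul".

pifvol and ratot both have last vowel 'o' yet inflect differently (fapifvol, ratotesh), so the last vowel is not what conditions the rule; the final letter is.
"kanbul" ends in -l. The stems ending in -l (pifvol → fapifvol, mevbapil → famevbapil, fetlodil → fafetlodil) add the prefix fa-.
The other patterns: stems ending in -t add -esh; stems ending in -m or -p insert -ur- after the first vowel.
So kanbul → fakanbul.

fakanbul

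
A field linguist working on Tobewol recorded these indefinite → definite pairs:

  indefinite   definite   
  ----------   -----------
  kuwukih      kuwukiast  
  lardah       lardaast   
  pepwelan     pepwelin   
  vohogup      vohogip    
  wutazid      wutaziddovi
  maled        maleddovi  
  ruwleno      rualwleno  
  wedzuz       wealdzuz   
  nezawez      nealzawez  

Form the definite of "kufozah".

kufozaast

lardah and pepwelan both have last vowel 'a' yet inflect differently (lardaast, pepwelin), so the last vowel is not what conditions the rule; the final letter is.
"kufozah" ends in -h. The stems ending in -h (kuwukih → kuwukiast, lardah → lardaast) drop the final letter and add -ast.
So kufozah → kufozaast.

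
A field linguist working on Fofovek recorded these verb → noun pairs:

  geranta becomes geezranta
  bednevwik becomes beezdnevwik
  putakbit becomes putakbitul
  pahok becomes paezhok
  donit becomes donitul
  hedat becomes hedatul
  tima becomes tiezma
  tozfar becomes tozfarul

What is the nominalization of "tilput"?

bednevwik and putakbit both have last vowel 'i' yet inflect differently (beezdnevwik, putakbitul), so the last vowel is not what conditions the rule; the final letter is.
"tilput" ends in -t. The stems ending in -t (putakbit → putakbitul, hedat → hedatul, donit → donitul) add -ul.
The other pattern: stems ending in -a or -k insert -ez- after the first vowel.
So tilput → tilputul.

tilputul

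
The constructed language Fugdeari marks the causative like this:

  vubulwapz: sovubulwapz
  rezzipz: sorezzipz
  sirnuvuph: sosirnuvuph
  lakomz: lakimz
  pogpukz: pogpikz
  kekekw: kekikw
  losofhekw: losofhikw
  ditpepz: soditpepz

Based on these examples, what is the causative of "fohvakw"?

fohvikw

vubulwapz and lakomz both end in -z yet inflect differently (sovubulwapz, lakimz), so the final letter is not what conditions the rule; the second-to-last letter is.
"fohvakw" has second-to-last letter 'k'. The stems whose second-to-last letter is 'k' (pogpukz → pogpikz, losofhekw → losofhikw, kekekw → kekikw) change the last vowel to 'i'.
The other pattern: stems whose second-to-last letter is 'p' add the prefix so-.
So fohvakw → fohvikw.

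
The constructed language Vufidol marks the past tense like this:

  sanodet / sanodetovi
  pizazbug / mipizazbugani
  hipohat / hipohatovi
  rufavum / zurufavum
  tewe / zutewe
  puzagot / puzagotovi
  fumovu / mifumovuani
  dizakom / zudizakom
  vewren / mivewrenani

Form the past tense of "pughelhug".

"pughelhug" ends in -g. The one such stem in the data (pizazbug → mipizazbugani) adds mi- … -ani around the stem, so the same rule applies.
So pughelhug → mipughelhugani.

mipughelhugani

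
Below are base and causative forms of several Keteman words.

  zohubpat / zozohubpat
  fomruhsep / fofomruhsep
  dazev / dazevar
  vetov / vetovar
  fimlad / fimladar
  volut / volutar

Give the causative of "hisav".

volut and zohubpat both end in -t yet inflect differently (volutar, zozohubpat), so the final letter is not what conditions the rule; the number of vowels is.
"hisav" has 2 vowels. The stems with 2 vowels (volut → volutar, vetov → vetovar, fimlad → fimladar) add -ar.
The other pattern: stems with 3 vowels repeat the first consonant+vowel as a prefix.
So hisav → hisavar.

hisavar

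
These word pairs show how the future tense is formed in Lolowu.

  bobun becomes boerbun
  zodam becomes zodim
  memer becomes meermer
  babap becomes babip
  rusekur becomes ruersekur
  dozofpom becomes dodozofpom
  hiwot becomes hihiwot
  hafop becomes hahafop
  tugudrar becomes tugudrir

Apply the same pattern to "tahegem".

"tahegem" has last vowel 'e'. The one such stem in the data (memer → meermer) inserts -er- after the first vowel (as do rusekur, bobun), so the same rule applies.
So tahegem → taerhegem.

taerhegem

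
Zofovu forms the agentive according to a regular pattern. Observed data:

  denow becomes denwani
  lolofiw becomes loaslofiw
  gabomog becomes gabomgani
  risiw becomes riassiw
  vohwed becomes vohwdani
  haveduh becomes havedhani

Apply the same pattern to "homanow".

homanwani

lolofiw and denow both end in -w yet inflect differently (loaslofiw, denwani), so the final letter is not what conditions the rule; the last vowel is.
"homanow" has last vowel 'o'. The stems whose last vowel is 'o' (denow → denwani, gabomog → gabomgani) delete the last vowel and add -ani.
So homanow → homanwani.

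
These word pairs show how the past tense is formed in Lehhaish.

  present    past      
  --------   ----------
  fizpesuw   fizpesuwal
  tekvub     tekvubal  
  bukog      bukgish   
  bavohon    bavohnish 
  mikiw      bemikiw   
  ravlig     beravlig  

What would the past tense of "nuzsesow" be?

fizpesuw and mikiw both end in -w yet inflect differently (fizpesuwal, bemikiw), so the final letter is not what conditions the rule; the last vowel is.
"nuzsesow" has last vowel 'o'. The stems whose last vowel is 'o' (bavohon → bavohnish, bukog → bukgish) delete the last vowel and add -ish.
The other patterns: stems whose last vowel is 'u' add -al; stems whose last vowel is 'i' add the prefix be-.
So nuzsesow → nuzseswish.

nuzseswish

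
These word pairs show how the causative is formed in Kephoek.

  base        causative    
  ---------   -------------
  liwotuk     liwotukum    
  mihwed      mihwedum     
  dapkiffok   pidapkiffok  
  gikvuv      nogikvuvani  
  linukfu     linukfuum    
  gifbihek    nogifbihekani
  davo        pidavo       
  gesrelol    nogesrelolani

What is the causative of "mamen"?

"mamen" begins with m-. The one such stem in the data (mihwed → mihwedum) adds -um, so the same rule applies.
The other patterns: stems beginning with g- add no- … -ani around the stem; stems beginning with d- add the prefix pi-.
So mamen → mamenum.

mamenum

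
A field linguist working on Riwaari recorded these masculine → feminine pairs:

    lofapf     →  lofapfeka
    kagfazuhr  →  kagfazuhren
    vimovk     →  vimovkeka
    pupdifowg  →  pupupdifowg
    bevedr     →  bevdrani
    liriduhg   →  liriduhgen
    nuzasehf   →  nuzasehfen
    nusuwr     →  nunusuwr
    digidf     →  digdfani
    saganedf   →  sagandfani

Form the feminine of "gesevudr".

lofapf and nuzasehf both end in -f yet inflect differently (lofapfeka, nuzasehfen), so the final letter is not what conditions the rule; the second-to-last letter is.
"gesevudr" has second-to-last letter 'd'. The stems whose second-to-last letter is 'd' (digidf → digdfani, bevedr → bevdrani, saganedf → sagandfani) delete the last vowel and add -ani.
So gesevudr → gesevdrani.

gesevdrani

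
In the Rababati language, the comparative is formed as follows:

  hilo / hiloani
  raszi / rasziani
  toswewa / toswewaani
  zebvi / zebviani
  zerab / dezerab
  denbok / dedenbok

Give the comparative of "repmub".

derepmub

toswewa and zerab both have last vowel 'a' yet inflect differently (toswewaani, dezerab), so the last vowel is not what conditions the rule; whether the stem ends in a vowel or a consonant is.
"repmub" ends in a consonant. The stems ending in a consonant (zerab → dezerab, denbok → dedenbok) add the prefix de-.
So repmub → derepmub.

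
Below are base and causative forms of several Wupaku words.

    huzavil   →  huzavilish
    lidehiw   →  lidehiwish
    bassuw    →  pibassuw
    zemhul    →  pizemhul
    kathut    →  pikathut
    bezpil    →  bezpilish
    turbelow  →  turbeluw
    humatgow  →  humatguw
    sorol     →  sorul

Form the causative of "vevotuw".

pivevotuw

bezpil and zemhul both end in -l yet inflect differently (bezpilish, pizemhul), so the final letter is not what conditions the rule; the last vowel is.
"vevotuw" has last vowel 'u'. The stems whose last vowel is 'u' (zemhul → pizemhul, kathut → pikathut, bassuw → pibassuw) add the prefix pi-.
So vevotuw → pivevotuw.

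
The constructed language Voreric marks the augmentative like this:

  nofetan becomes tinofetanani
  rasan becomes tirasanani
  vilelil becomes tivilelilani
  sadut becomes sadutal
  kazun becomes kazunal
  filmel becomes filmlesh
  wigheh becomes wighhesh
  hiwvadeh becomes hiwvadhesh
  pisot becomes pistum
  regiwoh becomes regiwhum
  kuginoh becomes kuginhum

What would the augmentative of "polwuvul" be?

polwuvulal

nofetan and kazun both end in -n yet inflect differently (tinofetanani, kazunal), so the final letter is not what conditions the rule; the last vowel is.
"polwuvul" has last vowel 'u'. The stems whose last vowel is 'u' (sadut → sadutal, kazun → kazunal) add -al.
So polwuvul → polwuvulal.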